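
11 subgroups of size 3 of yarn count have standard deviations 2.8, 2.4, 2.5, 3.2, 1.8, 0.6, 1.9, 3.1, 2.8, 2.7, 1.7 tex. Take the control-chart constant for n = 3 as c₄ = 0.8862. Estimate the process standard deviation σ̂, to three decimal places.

2.616

s̄ = (2.8 + 2.4 + 2.5 + 3.2 + 1.8 + 0.6 + 1.9 + 3.1 + 2.8 + 2.7 + 1.7) / 11 = 2.3182
σ̂ = s̄ / c₄ = 2.3182 / 0.8862 = 2.6159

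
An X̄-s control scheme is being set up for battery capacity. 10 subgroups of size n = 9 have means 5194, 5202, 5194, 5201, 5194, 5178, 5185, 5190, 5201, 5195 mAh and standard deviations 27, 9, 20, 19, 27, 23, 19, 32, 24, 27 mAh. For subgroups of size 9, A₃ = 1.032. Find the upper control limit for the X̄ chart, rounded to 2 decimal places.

5216.83

X̄̄ = (5194 + 5202 + 5194 + 5201 + 5194 + 5178 + 5185 + 5190 + 5201 + 5195) / 10 = 5193.4000
s̄ = (27 + 9 + 20 + 19 + 27 + 23 + 19 + 32 + 24 + 27) / 10 = 22.7000
UCL = X̄̄ + A₃·s̄ = 5193.4000 + 1.032 × 22.7000 = 5216.8264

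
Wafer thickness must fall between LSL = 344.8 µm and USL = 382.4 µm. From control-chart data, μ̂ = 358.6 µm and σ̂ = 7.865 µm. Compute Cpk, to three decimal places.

0.585

Cpu = (USL − μ̂) / (3σ̂) = (382.4 − 358.6) / (3 × 7.865) = 1.0087; Cpl = (μ̂ − LSL) / (3σ̂) = (358.6 − 344.8) / (3 × 7.865) = 0.5849; Cpk = min(Cpu, Cpl) = 0.5849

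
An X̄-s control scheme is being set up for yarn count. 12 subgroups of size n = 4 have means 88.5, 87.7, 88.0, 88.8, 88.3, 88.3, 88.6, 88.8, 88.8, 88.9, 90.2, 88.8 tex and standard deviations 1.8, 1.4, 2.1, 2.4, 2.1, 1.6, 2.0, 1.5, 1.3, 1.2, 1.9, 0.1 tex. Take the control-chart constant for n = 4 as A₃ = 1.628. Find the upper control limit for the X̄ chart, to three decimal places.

X̄̄ = (88.5 + 87.7 + 88.0 + 88.8 + 88.3 + 88.3 + 88.6 + 88.8 + 88.8 + 88.9 + 90.2 + 88.8) / 12 = 88.6417
s̄ = (1.8 + 1.4 + 2.1 + 2.4 + 2.1 + 1.6 + 2.0 + 1.5 + 1.3 + 1.2 + 1.9 + 0.1) / 12 = 1.6167
UCL = X̄̄ + A₃·s̄ = 88.6417 + 1.628 × 1.6167 = 91.2736

91.274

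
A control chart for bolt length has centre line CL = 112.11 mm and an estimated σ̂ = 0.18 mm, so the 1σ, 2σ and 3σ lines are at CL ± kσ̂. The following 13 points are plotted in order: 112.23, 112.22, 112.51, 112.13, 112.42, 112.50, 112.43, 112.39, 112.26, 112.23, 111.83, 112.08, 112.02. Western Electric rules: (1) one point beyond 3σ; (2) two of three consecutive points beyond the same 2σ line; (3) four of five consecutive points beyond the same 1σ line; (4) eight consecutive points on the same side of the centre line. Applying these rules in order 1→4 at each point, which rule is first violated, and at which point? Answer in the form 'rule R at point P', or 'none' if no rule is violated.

rule 3 at point 7

Zone of each point (C = within 1σ̂, B = 1σ̂–2σ̂, A = 2σ̂–3σ̂, * = beyond 3σ̂; sign = side of CL): 1:+C, 2:+C, 3:+A, 4:+C, 5:+B, 6:+A, 7:+B, 8:+B, 9:+C, 10:+C, 11:-B, 12:-C, 13:-C
Rule 3 (four of five consecutive points beyond the same 1σ limit) is satisfied at point 7.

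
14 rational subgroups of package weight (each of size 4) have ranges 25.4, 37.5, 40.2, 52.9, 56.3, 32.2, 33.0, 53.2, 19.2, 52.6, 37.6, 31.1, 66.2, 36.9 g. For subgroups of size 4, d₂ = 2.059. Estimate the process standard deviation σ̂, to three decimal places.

R̄ = (25.4 + 37.5 + 40.2 + 52.9 + 56.3 + 32.2 + 33.0 + 53.2 + 19.2 + 52.6 + 37.6 + 31.1 + 66.2 + 36.9) / 14 = 41.0214
σ̂ = R̄ / d₂ = 41.0214 / 2.059 = 19.9230

19.923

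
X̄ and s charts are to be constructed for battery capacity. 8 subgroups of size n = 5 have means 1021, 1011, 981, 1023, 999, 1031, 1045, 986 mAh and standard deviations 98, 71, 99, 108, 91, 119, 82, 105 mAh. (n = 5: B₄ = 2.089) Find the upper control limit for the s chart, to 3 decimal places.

s̄ = (98 + 71 + 99 + 108 + 91 + 119 + 82 + 105) / 8 = 96.6250
UCL_s = B₄·s̄ = 2.089 × 96.6250 = 201.8496

201.850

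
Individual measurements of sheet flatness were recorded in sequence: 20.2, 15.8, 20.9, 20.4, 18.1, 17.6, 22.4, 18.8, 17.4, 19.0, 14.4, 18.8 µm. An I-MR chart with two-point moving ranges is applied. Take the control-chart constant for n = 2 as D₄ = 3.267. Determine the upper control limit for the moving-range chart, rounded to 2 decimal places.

9.86

Moving ranges: 4.4, 5.1, 0.5, 2.3, 0.5, 4.8, 3.6, 1.4, 1.6, 4.6, 4.4; M̄R̄ = 33.2000 / 11 = 3.0182
UCL_MR = D₄·M̄R̄ = 3.267 × 3.0182 = 9.8604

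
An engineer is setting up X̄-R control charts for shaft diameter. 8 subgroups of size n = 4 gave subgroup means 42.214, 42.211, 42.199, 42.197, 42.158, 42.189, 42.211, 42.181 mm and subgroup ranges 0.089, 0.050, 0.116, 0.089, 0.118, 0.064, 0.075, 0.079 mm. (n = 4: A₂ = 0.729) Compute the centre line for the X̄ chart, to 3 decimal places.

42.195

X̄̄ = (42.214 + 42.211 + 42.199 + 42.197 + 42.158 + 42.189 + 42.211 + 42.181) / 8 = 337.5600 / 8 = 42.1950
CL = X̄̄ = 42.1950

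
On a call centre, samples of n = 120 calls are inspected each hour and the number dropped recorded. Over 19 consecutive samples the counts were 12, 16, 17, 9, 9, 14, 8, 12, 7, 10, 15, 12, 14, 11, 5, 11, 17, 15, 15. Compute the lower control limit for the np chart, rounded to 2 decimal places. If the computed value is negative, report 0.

p̄ = Σdᵢ / (k·n) = 229 / (19 × 120) = 0.10044
LCL = np̄ − 3·√(np̄(1−p̄)) = 12.0526 − 3 × 3.2927 = 2.1744

2.17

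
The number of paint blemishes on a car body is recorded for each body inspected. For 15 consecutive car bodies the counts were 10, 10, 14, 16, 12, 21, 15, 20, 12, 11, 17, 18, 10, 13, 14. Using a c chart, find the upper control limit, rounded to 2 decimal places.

25.50

c̄ = (10 + 10 + 14 + 16 + 12 + 21 + 15 + 20 + 12 + 11 + 17 + 18 + 10 + 13 + 14) / 15 = 213 / 15 = 14.2000
UCL = c̄ + 3√c̄ = 14.2000 + 3 × √14.2000 = 14.2000 + 3 × 3.7683 = 25.5049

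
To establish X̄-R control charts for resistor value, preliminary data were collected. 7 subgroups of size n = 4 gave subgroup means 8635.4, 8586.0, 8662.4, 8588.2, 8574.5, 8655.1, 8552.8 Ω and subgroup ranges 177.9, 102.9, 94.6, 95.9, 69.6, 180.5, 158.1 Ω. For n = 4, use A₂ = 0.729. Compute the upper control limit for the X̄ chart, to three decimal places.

8699.365

X̄̄ = (8635.4 + 8586.0 + 8662.4 + 8588.2 + 8574.5 + 8655.1 + 8552.8) / 7 = 60254.4000 / 7 = 8607.7714
R̄ = (177.9 + 102.9 + 94.6 + 95.9 + 69.6 + 180.5 + 158.1) / 7 = 879.5000 / 7 = 125.6429
UCL = X̄̄ + A₂·R̄ = 8607.7714 + 0.729 × 125.6429 = 8699.3651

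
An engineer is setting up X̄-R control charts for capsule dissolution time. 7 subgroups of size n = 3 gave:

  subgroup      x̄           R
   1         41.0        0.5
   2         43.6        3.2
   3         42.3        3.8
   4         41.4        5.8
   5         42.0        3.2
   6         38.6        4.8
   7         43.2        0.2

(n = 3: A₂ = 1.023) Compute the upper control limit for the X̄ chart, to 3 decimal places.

X̄̄ = (41.0 + 43.6 + 42.3 + 41.4 + 42.0 + 38.6 + 43.2) / 7 = 292.1000 / 7 = 41.7286
R̄ = (0.5 + 3.2 + 3.8 + 5.8 + 3.2 + 4.8 + 0.2) / 7 = 21.5000 / 7 = 3.0714
UCL = X̄̄ + A₂·R̄ = 41.7286 + 1.023 × 3.0714 = 44.8706

44.871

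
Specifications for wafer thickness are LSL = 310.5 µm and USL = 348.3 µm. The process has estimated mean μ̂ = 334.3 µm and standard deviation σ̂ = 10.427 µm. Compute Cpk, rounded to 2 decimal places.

0.45

Cpu = (USL − μ̂) / (3σ̂) = (348.3 − 334.3) / (3 × 10.427) = 0.4476; Cpl = (μ̂ − LSL) / (3σ̂) = (334.3 − 310.5) / (3 × 10.427) = 0.7608; Cpk = min(Cpu, Cpl) = 0.4476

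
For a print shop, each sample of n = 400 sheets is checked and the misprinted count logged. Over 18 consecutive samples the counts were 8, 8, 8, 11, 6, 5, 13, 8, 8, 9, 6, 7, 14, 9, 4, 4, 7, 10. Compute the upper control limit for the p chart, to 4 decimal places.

p̄ = Σdᵢ / (k·n) = 145 / (18 × 400) = 0.02014
UCL = p̄ + 3·√(p̄(1−p̄)/n) = 0.02014 + 3 × √(0.02014×0.97986/400) = 0.02014 + 3 × 0.00702 = 0.04121

0.0412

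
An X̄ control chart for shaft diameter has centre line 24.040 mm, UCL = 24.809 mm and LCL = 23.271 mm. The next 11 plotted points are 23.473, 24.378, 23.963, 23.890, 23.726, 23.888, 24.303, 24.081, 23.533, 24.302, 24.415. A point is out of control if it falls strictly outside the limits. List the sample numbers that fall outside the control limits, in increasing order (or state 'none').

All 11 points lie within [23.271, 24.809].

none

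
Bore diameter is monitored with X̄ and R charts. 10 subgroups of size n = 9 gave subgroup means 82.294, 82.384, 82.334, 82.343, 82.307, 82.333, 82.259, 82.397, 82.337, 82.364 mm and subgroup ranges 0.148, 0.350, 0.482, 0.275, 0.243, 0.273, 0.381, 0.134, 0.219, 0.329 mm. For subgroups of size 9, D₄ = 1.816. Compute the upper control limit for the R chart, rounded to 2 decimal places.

0.51

R̄ = (0.148 + 0.350 + 0.482 + 0.275 + 0.243 + 0.273 + 0.381 + 0.134 + 0.219 + 0.329) / 10 = 2.8340 / 10 = 0.2834
UCL_R = D₄·R̄ = 1.816 × 0.2834 = 0.5147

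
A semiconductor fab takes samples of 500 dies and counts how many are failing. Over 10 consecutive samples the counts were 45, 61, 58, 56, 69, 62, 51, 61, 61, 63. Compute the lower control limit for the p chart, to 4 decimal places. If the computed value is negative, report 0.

p̄ = Σdᵢ / (k·n) = 587 / (10 × 500) = 0.11740
LCL = p̄ − 3·√(p̄(1−p̄)/n) = 0.11740 − 3 × 0.01440 = 0.07421

0.0742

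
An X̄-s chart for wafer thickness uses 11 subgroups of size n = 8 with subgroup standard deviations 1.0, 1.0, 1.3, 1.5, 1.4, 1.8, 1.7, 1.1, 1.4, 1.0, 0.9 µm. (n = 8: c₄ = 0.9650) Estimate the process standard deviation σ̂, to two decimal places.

1.33

s̄ = (1.0 + 1.0 + 1.3 + 1.5 + 1.4 + 1.8 + 1.7 + 1.1 + 1.4 + 1.0 + 0.9) / 11 = 1.2818
σ̂ = s̄ / c₄ = 1.2818 / 0.9650 = 1.3283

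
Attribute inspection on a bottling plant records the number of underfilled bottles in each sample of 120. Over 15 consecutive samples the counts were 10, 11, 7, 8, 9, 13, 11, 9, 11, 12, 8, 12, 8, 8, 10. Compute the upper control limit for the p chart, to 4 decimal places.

p̄ = Σdᵢ / (k·n) = 147 / (15 × 120) = 0.08167
UCL = p̄ + 3·√(p̄(1−p̄)/n) = 0.08167 + 3 × √(0.08167×0.91833/120) = 0.08167 + 3 × 0.02500 = 0.15667

0.1567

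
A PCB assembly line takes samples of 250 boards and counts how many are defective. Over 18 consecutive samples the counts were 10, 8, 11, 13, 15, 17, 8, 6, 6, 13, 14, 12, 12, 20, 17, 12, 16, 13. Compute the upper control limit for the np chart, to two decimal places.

22.68

p̄ = Σdᵢ / (k·n) = 223 / (18 × 250) = 0.04956
UCL = np̄ + 3·√(np̄(1−p̄)) = 12.3889 + 3 × √(12.3889×0.95044) = 12.3889 + 3 × 3.4315 = 22.6833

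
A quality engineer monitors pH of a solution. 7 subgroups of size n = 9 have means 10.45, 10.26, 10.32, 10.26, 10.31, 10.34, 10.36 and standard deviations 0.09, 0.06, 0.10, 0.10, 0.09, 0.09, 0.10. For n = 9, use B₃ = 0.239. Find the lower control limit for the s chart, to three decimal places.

0.022

s̄ = (0.09 + 0.06 + 0.10 + 0.10 + 0.09 + 0.09 + 0.10) / 7 = 0.0900
LCL_s = B₃·s̄ = 0.239 × 0.0900 = 0.0215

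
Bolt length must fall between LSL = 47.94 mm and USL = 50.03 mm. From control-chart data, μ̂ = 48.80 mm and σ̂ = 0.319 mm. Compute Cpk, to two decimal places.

Cpu = (USL − μ̂) / (3σ̂) = (50.03 − 48.80) / (3 × 0.319) = 1.2853; Cpl = (μ̂ − LSL) / (3σ̂) = (48.80 − 47.94) / (3 × 0.319) = 0.8986; Cpk = min(Cpu, Cpl) = 0.8986

0.90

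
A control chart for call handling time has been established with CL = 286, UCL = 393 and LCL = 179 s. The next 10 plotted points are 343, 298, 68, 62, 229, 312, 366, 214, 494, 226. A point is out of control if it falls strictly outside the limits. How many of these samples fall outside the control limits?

3

Compare each point to [179, 393]: sample 3 = 68 < LCL; sample 4 = 62 < LCL; sample 9 = 494 > UCL.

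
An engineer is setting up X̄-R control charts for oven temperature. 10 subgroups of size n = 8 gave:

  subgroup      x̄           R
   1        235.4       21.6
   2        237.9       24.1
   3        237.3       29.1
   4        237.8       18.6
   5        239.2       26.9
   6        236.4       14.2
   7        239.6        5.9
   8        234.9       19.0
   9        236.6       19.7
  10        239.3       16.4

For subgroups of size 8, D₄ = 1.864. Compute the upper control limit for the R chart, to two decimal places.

R̄ = (21.6 + 24.1 + 29.1 + 18.6 + 26.9 + 14.2 + 5.9 + 19.0 + 19.7 + 16.4) / 10 = 195.5000 / 10 = 19.5500
UCL_R = D₄·R̄ = 1.864 × 19.5500 = 36.4412

36.44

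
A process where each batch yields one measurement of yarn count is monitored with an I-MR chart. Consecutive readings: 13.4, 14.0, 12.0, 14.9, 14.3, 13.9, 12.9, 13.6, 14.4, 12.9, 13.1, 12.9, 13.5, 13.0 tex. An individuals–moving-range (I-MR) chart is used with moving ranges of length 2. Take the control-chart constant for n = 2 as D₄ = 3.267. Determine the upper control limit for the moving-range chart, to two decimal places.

3.02

Moving ranges: 0.6, 2.0, 2.9, 0.6, 0.4, 1.0, 0.7, 0.8, 1.5, 0.2, 0.2, 0.6, 0.5; M̄R̄ = 12.0000 / 13 = 0.9231
UCL_MR = D₄·M̄R̄ = 3.267 × 0.9231 = 3.0157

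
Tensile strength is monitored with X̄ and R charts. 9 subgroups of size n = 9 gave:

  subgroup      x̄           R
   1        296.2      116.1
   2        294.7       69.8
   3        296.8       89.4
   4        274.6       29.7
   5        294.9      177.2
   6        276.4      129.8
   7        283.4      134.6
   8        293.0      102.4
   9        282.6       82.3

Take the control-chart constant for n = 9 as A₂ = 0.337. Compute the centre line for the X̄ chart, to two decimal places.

288.07

X̄̄ = (296.2 + 294.7 + 296.8 + 274.6 + 294.9 + 276.4 + 283.4 + 293.0 + 282.6) / 9 = 2592.6000 / 9 = 288.0667
CL = X̄̄ = 288.0667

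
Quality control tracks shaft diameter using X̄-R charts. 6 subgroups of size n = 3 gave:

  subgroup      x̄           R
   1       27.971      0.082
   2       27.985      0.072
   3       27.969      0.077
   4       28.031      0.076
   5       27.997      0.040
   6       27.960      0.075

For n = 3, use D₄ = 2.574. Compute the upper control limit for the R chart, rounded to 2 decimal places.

0.18

R̄ = (0.082 + 0.072 + 0.077 + 0.076 + 0.040 + 0.075) / 6 = 0.4220 / 6 = 0.0703
UCL_R = D₄·R̄ = 2.574 × 0.0703 = 0.1810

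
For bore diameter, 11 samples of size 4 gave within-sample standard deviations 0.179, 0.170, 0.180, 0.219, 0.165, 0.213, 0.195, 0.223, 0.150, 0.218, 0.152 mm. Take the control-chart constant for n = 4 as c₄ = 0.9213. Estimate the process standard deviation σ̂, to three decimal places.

0.204

s̄ = (0.179 + 0.170 + 0.180 + 0.219 + 0.165 + 0.213 + 0.195 + 0.223 + 0.150 + 0.218 + 0.152) / 11 = 0.1876
σ̂ = s̄ / c₄ = 0.1876 / 0.9213 = 0.2037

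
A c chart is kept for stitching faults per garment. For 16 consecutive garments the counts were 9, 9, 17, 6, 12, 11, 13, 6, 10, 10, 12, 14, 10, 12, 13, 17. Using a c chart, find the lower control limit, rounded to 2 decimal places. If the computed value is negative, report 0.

c̄ = (9 + 9 + 17 + 6 + 12 + 11 + 13 + 6 + 10 + 10 + 12 + 14 + 10 + 12 + 13 + 17) / 16 = 181 / 16 = 11.3125
LCL = c̄ − 3√c̄ = 11.3125 − 3 × 3.3634 = 1.2223

1.22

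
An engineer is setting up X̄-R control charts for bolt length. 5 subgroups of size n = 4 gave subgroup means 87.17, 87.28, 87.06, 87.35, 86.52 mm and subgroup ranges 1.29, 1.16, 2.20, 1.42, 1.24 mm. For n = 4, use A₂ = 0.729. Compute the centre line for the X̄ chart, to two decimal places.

X̄̄ = (87.17 + 87.28 + 87.06 + 87.35 + 86.52) / 5 = 435.3800 / 5 = 87.0760
CL = X̄̄ = 87.0760

87.08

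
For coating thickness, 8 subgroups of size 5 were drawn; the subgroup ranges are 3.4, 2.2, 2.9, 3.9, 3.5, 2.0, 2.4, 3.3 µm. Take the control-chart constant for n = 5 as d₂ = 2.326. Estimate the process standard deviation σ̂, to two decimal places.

R̄ = (3.4 + 2.2 + 2.9 + 3.9 + 3.5 + 2.0 + 2.4 + 3.3) / 8 = 2.9500
σ̂ = R̄ / d₂ = 2.9500 / 2.326 = 1.2683

1.27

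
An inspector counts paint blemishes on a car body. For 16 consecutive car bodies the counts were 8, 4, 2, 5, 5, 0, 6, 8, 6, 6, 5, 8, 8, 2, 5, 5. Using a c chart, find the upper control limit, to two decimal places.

c̄ = (8 + 4 + 2 + 5 + 5 + 0 + 6 + 8 + 6 + 6 + 5 + 8 + 8 + 2 + 5 + 5) / 16 = 83 / 16 = 5.1875
UCL = c̄ + 3√c̄ = 5.1875 + 3 × √5.1875 = 5.1875 + 3 × 2.2776 = 12.0203

12.02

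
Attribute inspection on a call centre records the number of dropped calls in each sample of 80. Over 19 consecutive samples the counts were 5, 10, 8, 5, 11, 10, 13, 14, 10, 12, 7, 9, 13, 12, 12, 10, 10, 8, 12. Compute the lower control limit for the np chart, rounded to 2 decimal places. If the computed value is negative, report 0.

p̄ = Σdᵢ / (k·n) = 191 / (19 × 80) = 0.12566
LCL = np̄ − 3·√(np̄(1−p̄)) = 10.0526 − 3 × 2.9647 = 1.1585

1.16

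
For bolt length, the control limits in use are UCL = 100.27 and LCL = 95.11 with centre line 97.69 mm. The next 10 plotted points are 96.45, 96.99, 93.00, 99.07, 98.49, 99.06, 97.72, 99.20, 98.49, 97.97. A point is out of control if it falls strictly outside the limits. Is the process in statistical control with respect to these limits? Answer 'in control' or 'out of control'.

Compare each point to [95.11, 100.27]: sample 3 = 93.00 < LCL.

out of control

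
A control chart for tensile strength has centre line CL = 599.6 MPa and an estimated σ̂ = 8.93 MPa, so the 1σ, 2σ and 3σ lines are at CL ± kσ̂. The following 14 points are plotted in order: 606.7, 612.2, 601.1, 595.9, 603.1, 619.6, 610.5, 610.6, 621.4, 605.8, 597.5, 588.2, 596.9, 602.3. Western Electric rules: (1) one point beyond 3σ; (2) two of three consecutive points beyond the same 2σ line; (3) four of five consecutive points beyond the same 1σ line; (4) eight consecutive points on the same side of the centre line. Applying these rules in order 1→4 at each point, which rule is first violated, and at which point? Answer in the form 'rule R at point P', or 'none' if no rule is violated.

rule 3 at point 9

Zone of each point (C = within 1σ̂, B = 1σ̂–2σ̂, A = 2σ̂–3σ̂, * = beyond 3σ̂; sign = side of CL): 1:+C, 2:+B, 3:+C, 4:-C, 5:+C, 6:+A, 7:+B, 8:+B, 9:+A, 10:+C, 11:-C, 12:-B, 13:-C, 14:+C
Rule 3 (four of five consecutive points beyond the same 1σ limit) is satisfied at point 9.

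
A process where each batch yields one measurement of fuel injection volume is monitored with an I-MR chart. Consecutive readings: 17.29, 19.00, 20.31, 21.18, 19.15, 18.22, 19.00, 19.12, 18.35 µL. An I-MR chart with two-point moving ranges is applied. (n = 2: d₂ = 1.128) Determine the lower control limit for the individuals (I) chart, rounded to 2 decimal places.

16.24

X̄ = (17.29 + 19.00 + 20.31 + 21.18 + 19.15 + 18.22 + 19.00 + 19.12 + 18.35) / 9 = 19.0689
Moving ranges: 1.71, 1.31, 0.87, 2.03, 0.93, 0.78, 0.12, 0.77; M̄R̄ = 8.5200 / 8 = 1.0650
LCL = X̄ − 3·M̄R̄/d₂ = 19.0689 − 3 × 1.0650 / 1.128 = 16.2364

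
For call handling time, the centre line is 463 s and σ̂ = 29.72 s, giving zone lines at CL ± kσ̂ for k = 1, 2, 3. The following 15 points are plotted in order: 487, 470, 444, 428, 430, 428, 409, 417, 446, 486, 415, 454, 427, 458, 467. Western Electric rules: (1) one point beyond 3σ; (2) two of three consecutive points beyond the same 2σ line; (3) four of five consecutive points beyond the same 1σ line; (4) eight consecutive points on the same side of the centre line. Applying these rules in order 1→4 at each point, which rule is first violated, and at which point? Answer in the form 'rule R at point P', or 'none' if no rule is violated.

rule 3 at point 7

Zone of each point (C = within 1σ̂, B = 1σ̂–2σ̂, A = 2σ̂–3σ̂, * = beyond 3σ̂; sign = side of CL): 1:+C, 2:+C, 3:-C, 4:-B, 5:-B, 6:-B, 7:-B, 8:-B, 9:-C, 10:+C, 11:-B, 12:-C, 13:-B, 14:-C, 15:+C
Rule 3 (four of five consecutive points beyond the same 1σ limit) is satisfied at point 7.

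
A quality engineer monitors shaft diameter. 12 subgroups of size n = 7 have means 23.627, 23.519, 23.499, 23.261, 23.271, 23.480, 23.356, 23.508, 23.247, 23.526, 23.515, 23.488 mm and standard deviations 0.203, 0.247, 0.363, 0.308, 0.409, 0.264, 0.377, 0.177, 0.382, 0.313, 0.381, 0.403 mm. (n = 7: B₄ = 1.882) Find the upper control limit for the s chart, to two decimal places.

s̄ = (0.203 + 0.247 + 0.363 + 0.308 + 0.409 + 0.264 + 0.377 + 0.177 + 0.382 + 0.313 + 0.381 + 0.403) / 12 = 0.3189
UCL_s = B₄·s̄ = 1.882 × 0.3189 = 0.6002

0.60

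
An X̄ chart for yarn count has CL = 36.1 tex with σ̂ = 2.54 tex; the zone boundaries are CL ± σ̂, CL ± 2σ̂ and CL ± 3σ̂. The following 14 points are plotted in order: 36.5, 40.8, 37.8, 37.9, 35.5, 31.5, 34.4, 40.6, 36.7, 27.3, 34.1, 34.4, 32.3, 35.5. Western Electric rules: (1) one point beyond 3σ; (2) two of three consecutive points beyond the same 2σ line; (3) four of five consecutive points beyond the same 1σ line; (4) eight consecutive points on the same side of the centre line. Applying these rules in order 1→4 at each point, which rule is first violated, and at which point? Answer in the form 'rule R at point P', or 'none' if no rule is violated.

Zone of each point (C = within 1σ̂, B = 1σ̂–2σ̂, A = 2σ̂–3σ̂, * = beyond 3σ̂; sign = side of CL): 1:+C, 2:+B, 3:+C, 4:+C, 5:-C, 6:-B, 7:-C, 8:+B, 9:+C, 10:-*, 11:-C, 12:-C, 13:-B, 14:-C
Rule 1 (one point beyond the 3σ limits) is satisfied at point 10.

rule 1 at point 10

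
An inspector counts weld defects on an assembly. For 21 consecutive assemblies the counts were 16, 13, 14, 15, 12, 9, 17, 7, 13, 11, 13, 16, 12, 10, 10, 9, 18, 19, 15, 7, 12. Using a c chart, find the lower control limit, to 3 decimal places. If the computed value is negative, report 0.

c̄ = (16 + 13 + 14 + 15 + 12 + 9 + 17 + 7 + 13 + 11 + 13 + 16 + 12 + 10 + 10 + 9 + 18 + 19 + 15 + 7 + 12) / 21 = 268 / 21 = 12.7619
LCL = c̄ − 3√c̄ = 12.7619 − 3 × 3.5724 = 2.0448

2.045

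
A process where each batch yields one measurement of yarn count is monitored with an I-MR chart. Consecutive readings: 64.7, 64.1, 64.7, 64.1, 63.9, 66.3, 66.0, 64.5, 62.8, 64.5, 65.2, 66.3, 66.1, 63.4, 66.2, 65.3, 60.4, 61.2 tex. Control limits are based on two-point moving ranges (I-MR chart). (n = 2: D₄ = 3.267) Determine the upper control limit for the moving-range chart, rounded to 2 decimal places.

4.55

Moving ranges: 0.6, 0.6, 0.6, 0.2, 2.4, 0.3, 1.5, 1.7, 1.7, 0.7, 1.1, 0.2, 2.7, 2.8, 0.9, 4.9, 0.8; M̄R̄ = 23.7000 / 17 = 1.3941
UCL_MR = D₄·M̄R̄ = 3.267 × 1.3941 = 4.5546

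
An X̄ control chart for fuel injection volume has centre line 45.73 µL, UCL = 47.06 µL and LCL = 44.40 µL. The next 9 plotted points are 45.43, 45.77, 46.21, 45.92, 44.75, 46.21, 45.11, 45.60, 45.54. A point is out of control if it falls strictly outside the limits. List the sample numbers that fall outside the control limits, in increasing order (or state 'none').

All 9 points lie within [44.40, 47.06].

none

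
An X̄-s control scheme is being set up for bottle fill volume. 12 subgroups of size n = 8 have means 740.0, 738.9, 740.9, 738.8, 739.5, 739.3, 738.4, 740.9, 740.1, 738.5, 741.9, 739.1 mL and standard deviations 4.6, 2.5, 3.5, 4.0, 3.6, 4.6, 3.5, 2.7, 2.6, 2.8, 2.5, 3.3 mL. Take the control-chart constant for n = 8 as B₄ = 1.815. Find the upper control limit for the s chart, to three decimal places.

s̄ = (4.6 + 2.5 + 3.5 + 4.0 + 3.6 + 4.6 + 3.5 + 2.7 + 2.6 + 2.8 + 2.5 + 3.3) / 12 = 3.3500
UCL_s = B₄·s̄ = 1.815 × 3.3500 = 6.0803

6.080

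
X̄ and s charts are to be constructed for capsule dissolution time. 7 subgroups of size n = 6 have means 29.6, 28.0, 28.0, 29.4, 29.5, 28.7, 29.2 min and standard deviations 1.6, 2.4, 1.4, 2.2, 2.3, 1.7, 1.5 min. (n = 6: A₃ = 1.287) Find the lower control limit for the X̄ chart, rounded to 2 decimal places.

26.51

X̄̄ = (29.6 + 28.0 + 28.0 + 29.4 + 29.5 + 28.7 + 29.2) / 7 = 28.9143
s̄ = (1.6 + 2.4 + 1.4 + 2.2 + 2.3 + 1.7 + 1.5) / 7 = 1.8714
LCL = X̄̄ − A₃·s̄ = 28.9143 − 1.287 × 1.8714 = 26.5058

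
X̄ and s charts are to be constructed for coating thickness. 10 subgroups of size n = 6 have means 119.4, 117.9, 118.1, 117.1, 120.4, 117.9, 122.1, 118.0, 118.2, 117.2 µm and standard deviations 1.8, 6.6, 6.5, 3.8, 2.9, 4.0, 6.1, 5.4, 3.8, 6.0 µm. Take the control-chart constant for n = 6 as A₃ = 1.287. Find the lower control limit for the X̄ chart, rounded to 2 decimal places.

112.59

X̄̄ = (119.4 + 117.9 + 118.1 + 117.1 + 120.4 + 117.9 + 122.1 + 118.0 + 118.2 + 117.2) / 10 = 118.6300
s̄ = (1.8 + 6.6 + 6.5 + 3.8 + 2.9 + 4.0 + 6.1 + 5.4 + 3.8 + 6.0) / 10 = 4.6900
LCL = X̄̄ − A₃·s̄ = 118.6300 − 1.287 × 4.6900 = 112.5940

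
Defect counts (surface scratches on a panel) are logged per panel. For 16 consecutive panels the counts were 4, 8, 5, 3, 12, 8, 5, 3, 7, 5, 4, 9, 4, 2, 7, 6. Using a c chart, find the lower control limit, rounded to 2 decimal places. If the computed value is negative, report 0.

c̄ = (4 + 8 + 5 + 3 + 12 + 8 + 5 + 3 + 7 + 5 + 4 + 9 + 4 + 2 + 7 + 6) / 16 = 92 / 16 = 5.7500
LCL = c̄ − 3√c̄ = 5.7500 − 3 × 2.3979 = -1.4437 → 0 (cannot be negative)

0.00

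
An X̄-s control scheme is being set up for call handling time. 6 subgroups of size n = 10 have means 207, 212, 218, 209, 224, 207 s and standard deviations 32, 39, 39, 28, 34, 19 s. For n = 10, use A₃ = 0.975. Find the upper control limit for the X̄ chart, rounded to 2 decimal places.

X̄̄ = (207 + 212 + 218 + 209 + 224 + 207) / 6 = 212.8333
s̄ = (32 + 39 + 39 + 28 + 34 + 19) / 6 = 31.8333
UCL = X̄̄ + A₃·s̄ = 212.8333 + 0.975 × 31.8333 = 243.8708

243.87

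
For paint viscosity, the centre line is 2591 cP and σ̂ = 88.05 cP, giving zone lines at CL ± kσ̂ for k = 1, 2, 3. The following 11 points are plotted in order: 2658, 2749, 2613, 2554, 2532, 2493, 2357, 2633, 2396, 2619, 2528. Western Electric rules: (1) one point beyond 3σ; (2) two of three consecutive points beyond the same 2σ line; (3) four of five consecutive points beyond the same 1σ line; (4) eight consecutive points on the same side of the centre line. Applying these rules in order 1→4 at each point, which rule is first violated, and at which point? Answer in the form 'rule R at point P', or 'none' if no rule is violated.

Zone of each point (C = within 1σ̂, B = 1σ̂–2σ̂, A = 2σ̂–3σ̂, * = beyond 3σ̂; sign = side of CL): 1:+C, 2:+B, 3:+C, 4:-C, 5:-C, 6:-B, 7:-A, 8:+C, 9:-A, 10:+C, 11:-C
Rule 2 (two of three consecutive points beyond the same 2σ limit) is satisfied at point 9.

rule 2 at point 9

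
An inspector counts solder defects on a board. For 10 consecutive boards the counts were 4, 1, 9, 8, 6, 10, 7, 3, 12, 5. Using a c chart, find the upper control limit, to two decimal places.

c̄ = (4 + 1 + 9 + 8 + 6 + 10 + 7 + 3 + 12 + 5) / 10 = 65 / 10 = 6.5000
UCL = c̄ + 3√c̄ = 6.5000 + 3 × √6.5000 = 6.5000 + 3 × 2.5495 = 14.1485

14.15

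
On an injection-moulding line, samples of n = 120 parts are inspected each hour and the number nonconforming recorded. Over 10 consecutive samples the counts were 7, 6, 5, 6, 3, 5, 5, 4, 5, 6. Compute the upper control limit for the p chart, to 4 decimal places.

p̄ = Σdᵢ / (k·n) = 52 / (10 × 120) = 0.04333
UCL = p̄ + 3·√(p̄(1−p̄)/n) = 0.04333 + 3 × √(0.04333×0.95667/120) = 0.04333 + 3 × 0.01859 = 0.09909

0.0991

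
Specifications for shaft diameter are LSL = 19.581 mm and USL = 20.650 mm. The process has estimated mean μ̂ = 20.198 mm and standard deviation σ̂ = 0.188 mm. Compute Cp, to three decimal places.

Cp = (USL − LSL) / (6σ̂) = (20.650 − 19.581) / (6 × 0.188) = 1.0690 / 1.1280 = 0.9477

0.948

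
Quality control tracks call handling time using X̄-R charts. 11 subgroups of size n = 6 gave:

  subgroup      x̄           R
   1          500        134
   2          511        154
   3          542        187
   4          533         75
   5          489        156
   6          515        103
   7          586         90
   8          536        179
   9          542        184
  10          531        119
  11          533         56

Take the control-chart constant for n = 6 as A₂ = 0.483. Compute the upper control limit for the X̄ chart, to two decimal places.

X̄̄ = (500 + 511 + 542 + 533 + 489 + 515 + 586 + 536 + 542 + 531 + 533) / 11 = 5818.0000 / 11 = 528.9091
R̄ = (134 + 154 + 187 + 75 + 156 + 103 + 90 + 179 + 184 + 119 + 56) / 11 = 1437.0000 / 11 = 130.6364
UCL = X̄̄ + A₂·R̄ = 528.9091 + 0.483 × 130.6364 = 592.0065

592.01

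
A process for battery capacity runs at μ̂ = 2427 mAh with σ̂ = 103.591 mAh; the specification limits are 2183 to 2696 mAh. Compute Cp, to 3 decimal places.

0.825

Cp = (USL − LSL) / (6σ̂) = (2696 − 2183) / (6 × 103.591) = 513.0000 / 621.5460 = 0.8254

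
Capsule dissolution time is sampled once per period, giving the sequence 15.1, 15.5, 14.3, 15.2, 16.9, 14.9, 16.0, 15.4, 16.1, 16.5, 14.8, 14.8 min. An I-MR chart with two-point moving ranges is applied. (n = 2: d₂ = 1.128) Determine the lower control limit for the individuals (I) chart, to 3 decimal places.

X̄ = (15.1 + 15.5 + 14.3 + 15.2 + 16.9 + 14.9 + 16.0 + 15.4 + 16.1 + 16.5 + 14.8 + 14.8) / 12 = 15.4583
Moving ranges: 0.4, 1.2, 0.9, 1.7, 2.0, 1.1, 0.6, 0.7, 0.4, 1.7, 0.0; M̄R̄ = 10.7000 / 11 = 0.9727
LCL = X̄ − 3·M̄R̄/d₂ = 15.4583 − 3 × 0.9727 / 1.128 = 12.8713

12.871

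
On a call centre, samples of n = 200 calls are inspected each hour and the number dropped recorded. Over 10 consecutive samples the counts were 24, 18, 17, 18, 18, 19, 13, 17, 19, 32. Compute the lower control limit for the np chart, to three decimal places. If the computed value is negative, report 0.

p̄ = Σdᵢ / (k·n) = 195 / (10 × 200) = 0.09750
LCL = np̄ − 3·√(np̄(1−p̄)) = 19.5000 − 3 × 4.1951 = 6.9147

6.915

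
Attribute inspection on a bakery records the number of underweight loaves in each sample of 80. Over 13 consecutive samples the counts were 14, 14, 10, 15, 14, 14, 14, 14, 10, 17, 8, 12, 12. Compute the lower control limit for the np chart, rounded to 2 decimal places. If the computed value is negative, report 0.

p̄ = Σdᵢ / (k·n) = 168 / (13 × 80) = 0.16154
LCL = np̄ − 3·√(np̄(1−p̄)) = 12.9231 − 3 × 3.2917 = 3.0479

3.05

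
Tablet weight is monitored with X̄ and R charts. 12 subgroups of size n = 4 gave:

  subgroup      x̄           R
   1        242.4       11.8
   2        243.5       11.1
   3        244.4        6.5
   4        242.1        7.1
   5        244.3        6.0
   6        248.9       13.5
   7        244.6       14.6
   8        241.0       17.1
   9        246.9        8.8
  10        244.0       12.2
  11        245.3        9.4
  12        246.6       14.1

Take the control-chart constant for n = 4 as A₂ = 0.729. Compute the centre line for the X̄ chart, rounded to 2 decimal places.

244.50

X̄̄ = (242.4 + 243.5 + 244.4 + 242.1 + 244.3 + 248.9 + 244.6 + 241.0 + 246.9 + 244.0 + 245.3 + 246.6) / 12 = 2934.0000 / 12 = 244.5000
CL = X̄̄ = 244.5000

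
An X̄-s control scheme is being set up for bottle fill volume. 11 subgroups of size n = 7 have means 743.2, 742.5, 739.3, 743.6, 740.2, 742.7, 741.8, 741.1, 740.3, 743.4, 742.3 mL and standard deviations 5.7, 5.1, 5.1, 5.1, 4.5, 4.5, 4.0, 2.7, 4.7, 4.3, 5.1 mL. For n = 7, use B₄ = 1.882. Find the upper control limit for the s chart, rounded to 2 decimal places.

8.69

s̄ = (5.7 + 5.1 + 5.1 + 5.1 + 4.5 + 4.5 + 4.0 + 2.7 + 4.7 + 4.3 + 5.1) / 11 = 4.6182
UCL_s = B₄·s̄ = 1.882 × 4.6182 = 8.6914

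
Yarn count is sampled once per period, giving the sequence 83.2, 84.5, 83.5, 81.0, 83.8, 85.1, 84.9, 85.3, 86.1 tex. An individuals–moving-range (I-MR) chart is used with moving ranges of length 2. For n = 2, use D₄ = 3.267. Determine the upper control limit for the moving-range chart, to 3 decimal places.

4.206

Moving ranges: 1.3, 1.0, 2.5, 2.8, 1.3, 0.2, 0.4, 0.8; M̄R̄ = 10.3000 / 8 = 1.2875
UCL_MR = D₄·M̄R̄ = 3.267 × 1.2875 = 4.2063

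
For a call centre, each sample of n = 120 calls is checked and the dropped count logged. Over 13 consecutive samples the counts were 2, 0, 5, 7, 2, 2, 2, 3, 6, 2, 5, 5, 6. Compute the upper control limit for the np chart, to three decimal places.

9.233

p̄ = Σdᵢ / (k·n) = 47 / (13 × 120) = 0.03013
UCL = np̄ + 3·√(np̄(1−p̄)) = 3.6154 + 3 × √(3.6154×0.96987) = 3.6154 + 3 × 1.8726 = 9.2330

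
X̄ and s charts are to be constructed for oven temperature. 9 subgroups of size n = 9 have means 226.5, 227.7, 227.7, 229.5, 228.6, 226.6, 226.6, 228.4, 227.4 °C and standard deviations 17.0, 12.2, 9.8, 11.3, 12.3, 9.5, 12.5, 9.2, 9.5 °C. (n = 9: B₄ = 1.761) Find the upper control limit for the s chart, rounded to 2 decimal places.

20.21

s̄ = (17.0 + 12.2 + 9.8 + 11.3 + 12.3 + 9.5 + 12.5 + 9.2 + 9.5) / 9 = 11.4778
UCL_s = B₄·s̄ = 1.761 × 11.4778 = 20.2124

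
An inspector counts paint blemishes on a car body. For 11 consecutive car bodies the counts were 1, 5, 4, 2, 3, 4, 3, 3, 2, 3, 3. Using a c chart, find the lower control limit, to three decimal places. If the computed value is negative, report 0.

c̄ = (1 + 5 + 4 + 2 + 3 + 4 + 3 + 3 + 2 + 3 + 3) / 11 = 33 / 11 = 3.0000
LCL = c̄ − 3√c̄ = 3.0000 − 3 × 1.7321 = -2.1962 → 0 (cannot be negative)

0.000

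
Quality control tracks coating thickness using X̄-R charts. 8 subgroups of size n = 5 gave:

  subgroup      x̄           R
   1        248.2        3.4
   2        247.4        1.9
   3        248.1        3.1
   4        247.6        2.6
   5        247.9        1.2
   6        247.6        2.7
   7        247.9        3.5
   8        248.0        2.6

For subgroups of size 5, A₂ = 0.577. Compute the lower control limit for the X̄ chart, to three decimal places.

X̄̄ = (248.2 + 247.4 + 248.1 + 247.6 + 247.9 + 247.6 + 247.9 + 248.0) / 8 = 1982.7000 / 8 = 247.8375
R̄ = (3.4 + 1.9 + 3.1 + 2.6 + 1.2 + 2.7 + 3.5 + 2.6) / 8 = 21.0000 / 8 = 2.6250
LCL = X̄̄ − A₂·R̄ = 247.8375 − 0.577 × 2.6250 = 246.3229

246.323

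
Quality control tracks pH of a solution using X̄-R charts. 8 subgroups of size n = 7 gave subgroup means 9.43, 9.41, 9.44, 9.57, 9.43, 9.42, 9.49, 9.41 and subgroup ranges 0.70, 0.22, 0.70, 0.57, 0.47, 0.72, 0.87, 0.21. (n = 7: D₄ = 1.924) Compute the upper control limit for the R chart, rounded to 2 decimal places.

R̄ = (0.70 + 0.22 + 0.70 + 0.57 + 0.47 + 0.72 + 0.87 + 0.21) / 8 = 4.4600 / 8 = 0.5575
UCL_R = D₄·R̄ = 1.924 × 0.5575 = 1.0726

1.07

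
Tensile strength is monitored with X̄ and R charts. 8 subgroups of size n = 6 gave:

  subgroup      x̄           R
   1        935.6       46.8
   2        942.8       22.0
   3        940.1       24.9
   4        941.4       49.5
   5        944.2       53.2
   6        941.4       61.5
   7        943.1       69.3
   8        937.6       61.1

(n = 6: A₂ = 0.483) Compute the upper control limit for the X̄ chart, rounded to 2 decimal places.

X̄̄ = (935.6 + 942.8 + 940.1 + 941.4 + 944.2 + 941.4 + 943.1 + 937.6) / 8 = 7526.2000 / 8 = 940.7750
R̄ = (46.8 + 22.0 + 24.9 + 49.5 + 53.2 + 61.5 + 69.3 + 61.1) / 8 = 388.3000 / 8 = 48.5375
UCL = X̄̄ + A₂·R̄ = 940.7750 + 0.483 × 48.5375 = 964.2186

964.22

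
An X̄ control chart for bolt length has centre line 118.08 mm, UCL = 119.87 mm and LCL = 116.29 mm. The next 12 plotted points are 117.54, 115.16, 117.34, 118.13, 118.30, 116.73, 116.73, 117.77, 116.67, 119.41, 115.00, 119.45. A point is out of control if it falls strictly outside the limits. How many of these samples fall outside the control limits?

2

Compare each point to [116.29, 119.87]: sample 2 = 115.16 < LCL; sample 11 = 115.00 < LCL.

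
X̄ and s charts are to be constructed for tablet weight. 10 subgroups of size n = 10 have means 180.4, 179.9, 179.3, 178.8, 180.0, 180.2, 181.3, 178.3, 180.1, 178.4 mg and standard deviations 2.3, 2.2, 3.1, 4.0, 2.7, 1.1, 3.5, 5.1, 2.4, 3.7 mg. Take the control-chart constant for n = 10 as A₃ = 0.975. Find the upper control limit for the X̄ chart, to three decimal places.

182.605

X̄̄ = (180.4 + 179.9 + 179.3 + 178.8 + 180.0 + 180.2 + 181.3 + 178.3 + 180.1 + 178.4) / 10 = 179.6700
s̄ = (2.3 + 2.2 + 3.1 + 4.0 + 2.7 + 1.1 + 3.5 + 5.1 + 2.4 + 3.7) / 10 = 3.0100
UCL = X̄̄ + A₃·s̄ = 179.6700 + 0.975 × 3.0100 = 182.6048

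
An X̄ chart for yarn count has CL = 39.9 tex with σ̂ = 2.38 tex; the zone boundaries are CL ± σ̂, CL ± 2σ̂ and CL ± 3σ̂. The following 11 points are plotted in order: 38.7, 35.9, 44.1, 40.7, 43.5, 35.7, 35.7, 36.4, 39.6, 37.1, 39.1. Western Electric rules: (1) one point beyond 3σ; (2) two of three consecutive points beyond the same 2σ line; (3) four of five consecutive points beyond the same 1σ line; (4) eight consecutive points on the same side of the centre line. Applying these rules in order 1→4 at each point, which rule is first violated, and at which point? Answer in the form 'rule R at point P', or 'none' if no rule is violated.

Zone of each point (C = within 1σ̂, B = 1σ̂–2σ̂, A = 2σ̂–3σ̂, * = beyond 3σ̂; sign = side of CL): 1:-C, 2:-B, 3:+B, 4:+C, 5:+B, 6:-B, 7:-B, 8:-B, 9:-C, 10:-B, 11:-C
Rule 3 (four of five consecutive points beyond the same 1σ limit) is satisfied at point 10.

rule 3 at point 10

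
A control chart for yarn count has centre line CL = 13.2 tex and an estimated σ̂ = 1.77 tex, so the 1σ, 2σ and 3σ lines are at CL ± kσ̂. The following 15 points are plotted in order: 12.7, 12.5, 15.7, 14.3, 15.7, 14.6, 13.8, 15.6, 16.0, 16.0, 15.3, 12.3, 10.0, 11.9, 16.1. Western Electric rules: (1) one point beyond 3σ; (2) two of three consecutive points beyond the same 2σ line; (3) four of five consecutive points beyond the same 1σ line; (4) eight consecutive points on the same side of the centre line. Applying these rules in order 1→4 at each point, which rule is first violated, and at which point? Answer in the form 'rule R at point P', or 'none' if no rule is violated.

Zone of each point (C = within 1σ̂, B = 1σ̂–2σ̂, A = 2σ̂–3σ̂, * = beyond 3σ̂; sign = side of CL): 1:-C, 2:-C, 3:+B, 4:+C, 5:+B, 6:+C, 7:+C, 8:+B, 9:+B, 10:+B, 11:+B, 12:-C, 13:-B, 14:-C, 15:+B
Rule 4 (eight consecutive points on the same side of the centre line) is satisfied at point 10.

rule 4 at point 10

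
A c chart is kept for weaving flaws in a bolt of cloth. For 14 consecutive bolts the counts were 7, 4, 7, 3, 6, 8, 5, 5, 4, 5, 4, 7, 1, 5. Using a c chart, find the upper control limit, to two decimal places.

11.83

c̄ = (7 + 4 + 7 + 3 + 6 + 8 + 5 + 5 + 4 + 5 + 4 + 7 + 1 + 5) / 14 = 71 / 14 = 5.0714
UCL = c̄ + 3√c̄ = 5.0714 + 3 × √5.0714 = 5.0714 + 3 × 2.2520 = 11.8274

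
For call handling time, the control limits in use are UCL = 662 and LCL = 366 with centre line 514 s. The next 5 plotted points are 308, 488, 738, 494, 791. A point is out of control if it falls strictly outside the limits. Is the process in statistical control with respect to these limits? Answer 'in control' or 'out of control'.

Compare each point to [366, 662]: sample 1 = 308 < LCL; sample 3 = 738 > UCL; sample 5 = 791 > UCL.

out of control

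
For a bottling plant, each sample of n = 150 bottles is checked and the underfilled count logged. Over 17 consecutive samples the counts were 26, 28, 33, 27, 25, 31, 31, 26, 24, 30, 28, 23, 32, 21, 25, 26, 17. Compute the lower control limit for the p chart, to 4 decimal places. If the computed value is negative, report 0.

p̄ = Σdᵢ / (k·n) = 453 / (17 × 150) = 0.17765
LCL = p̄ − 3·√(p̄(1−p̄)/n) = 0.17765 − 3 × 0.03121 = 0.08402

0.0840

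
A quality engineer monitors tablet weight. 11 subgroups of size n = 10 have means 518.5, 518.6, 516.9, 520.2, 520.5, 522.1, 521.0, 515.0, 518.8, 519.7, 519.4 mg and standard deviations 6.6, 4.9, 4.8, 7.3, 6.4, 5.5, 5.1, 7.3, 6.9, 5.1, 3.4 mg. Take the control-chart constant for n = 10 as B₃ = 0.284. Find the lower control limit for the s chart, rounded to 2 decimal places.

s̄ = (6.6 + 4.9 + 4.8 + 7.3 + 6.4 + 5.5 + 5.1 + 7.3 + 6.9 + 5.1 + 3.4) / 11 = 5.7545
LCL_s = B₃·s̄ = 0.284 × 5.7545 = 1.6343

1.63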